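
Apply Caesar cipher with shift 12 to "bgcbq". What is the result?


Caesar cipher: shift "bgcbq" by 12
  'b' (pos 1) + 12 = pos 13 = 'n'
  'g' (pos 6) + 12 = pos 18 = 's'
  'c' (pos 2) + 12 = pos 14 = 'o'
  'b' (pos 1) + 12 = pos 13 = 'n'
  'q' (pos 16) + 12 = pos 2 = 'c'
Result: nsonc

nsonc


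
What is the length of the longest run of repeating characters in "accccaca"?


Input: "accccaca"
Scanning for longest run:
  Position 1 ('c'): new char, reset run to 1
  Position 2 ('c'): continues run of 'c', length=2
  Position 3 ('c'): continues run of 'c', length=3
  Position 4 ('c'): continues run of 'c', length=4
  Position 5 ('a'): new char, reset run to 1
  Position 6 ('c'): new char, reset run to 1
  Position 7 ('a'): new char, reset run to 1
Longest run: 'c' with length 4

4


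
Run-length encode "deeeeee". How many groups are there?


Input: deeeeee
Scanning for consecutive runs:
  Group 1: 'd' x 1 (positions 0-0)
  Group 2: 'e' x 6 (positions 1-6)
Total groups: 2

2


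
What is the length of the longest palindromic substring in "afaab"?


Input: "afaab"
Checking substrings for palindromes:
  [0:3] "afa" (len 3) => palindrome
  [2:4] "aa" (len 2) => palindrome
Longest palindromic substring: "afa" with length 3

3


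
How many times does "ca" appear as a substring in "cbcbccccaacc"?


Searching for "ca" in "cbcbccccaacc"
Scanning each position:
  Position 0: "cb" => no
  Position 1: "bc" => no
  Position 2: "cb" => no
  Position 3: "bc" => no
  Position 4: "cc" => no
  Position 5: "cc" => no
  Position 6: "cc" => no
  Position 7: "ca" => MATCH
  Position 8: "aa" => no
  Position 9: "ac" => no
  Position 10: "cc" => no
Total occurrences: 1

1


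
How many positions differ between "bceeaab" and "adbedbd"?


Comparing "bceeaab" and "adbedbd" position by position:
  Position 0: 'b' vs 'a' => DIFFER
  Position 1: 'c' vs 'd' => DIFFER
  Position 2: 'e' vs 'b' => DIFFER
  Position 3: 'e' vs 'e' => same
  Position 4: 'a' vs 'd' => DIFFER
  Position 5: 'a' vs 'b' => DIFFER
  Position 6: 'b' vs 'd' => DIFFER
Positions that differ: 6

6


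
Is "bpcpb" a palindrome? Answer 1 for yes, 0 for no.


Input: bpcpb
Reversed: bpcpb
  Compare pos 0 ('b') with pos 4 ('b'): match
  Compare pos 1 ('p') with pos 3 ('p'): match
Result: palindrome

1


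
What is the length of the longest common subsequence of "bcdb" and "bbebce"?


LCS of "bcdb" and "bbebce"
DP table:
           b    b    e    b    c    e
      0    0    0    0    0    0    0
  b   0    1    1    1    1    1    1
  c   0    1    1    1    1    2    2
  d   0    1    1    1    1    2    2
  b   0    1    2    2    2    2    2
LCS length = dp[4][6] = 2

2


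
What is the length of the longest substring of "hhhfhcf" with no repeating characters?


Input: "hhhfhcf"
Sliding window (track last position of each char):
  Position 0 ('h'): window [0,0] length 1 -- new best
  Position 1 ('h'): repeat (last at 0), move window start to 1
  Position 1 ('h'): window [1,1] length 1
  Position 2 ('h'): repeat (last at 1), move window start to 2
  Position 2 ('h'): window [2,2] length 1
  Position 3 ('f'): window [2,3] length 2 -- new best
  Position 4 ('h'): repeat (last at 2), move window start to 3
  Position 4 ('h'): window [3,4] length 2
  Position 5 ('c'): window [3,5] length 3 -- new best
  Position 6 ('f'): repeat (last at 3), move window start to 4
  Position 6 ('f'): window [4,6] length 3
Longest substring with no repeats: "fhc" with length 3

3


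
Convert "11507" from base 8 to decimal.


Input: "11507" in base 8
Positional expansion:
  Digit '1' (value 1) x 8^4 = 4096
  Digit '1' (value 1) x 8^3 = 512
  Digit '5' (value 5) x 8^2 = 320
  Digit '0' (value 0) x 8^1 = 0
  Digit '7' (value 7) x 8^0 = 7
Sum = 4935

4935


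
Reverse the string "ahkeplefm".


Input: ahkeplefm
Reading characters right to left:
  Position 8: 'm'
  Position 7: 'f'
  Position 6: 'e'
  Position 5: 'l'
  Position 4: 'p'
  Position 3: 'e'
  Position 2: 'k'
  Position 1: 'h'
  Position 0: 'a'
Reversed: mfelpekha

mfelpekha


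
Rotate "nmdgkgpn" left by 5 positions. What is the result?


Input: "nmdgkgpn", rotate left by 5
First 5 characters: "nmdgk"
Remaining characters: "gpn"
Concatenate remaining + first: "gpn" + "nmdgk" = "gpnnmdgk"

gpnnmdgk


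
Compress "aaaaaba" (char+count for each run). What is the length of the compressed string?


Input: aaaaaba
Runs:
  'a' x 5 => "a5"
  'b' x 1 => "b1"
  'a' x 1 => "a1"
Compressed: "a5b1a1"
Compressed length: 6

6


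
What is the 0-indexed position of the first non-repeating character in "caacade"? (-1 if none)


Input: caacade
Character frequencies:
  'a': 3
  'c': 2
  'd': 1
  'e': 1
Scanning left to right for freq == 1:
  Position 0 ('c'): freq=2, skip
  Position 1 ('a'): freq=3, skip
  Position 2 ('a'): freq=3, skip
  Position 3 ('c'): freq=2, skip
  Position 4 ('a'): freq=3, skip
  Position 5 ('d'): unique! => answer = 5

5


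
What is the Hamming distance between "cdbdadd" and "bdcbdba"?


Comparing "cdbdadd" and "bdcbdba" position by position:
  Position 0: 'c' vs 'b' => differ
  Position 1: 'd' vs 'd' => same
  Position 2: 'b' vs 'c' => differ
  Position 3: 'd' vs 'b' => differ
  Position 4: 'a' vs 'd' => differ
  Position 5: 'd' vs 'b' => differ
  Position 6: 'd' vs 'a' => differ
Total differences (Hamming distance): 6

6


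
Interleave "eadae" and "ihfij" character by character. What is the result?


Interleaving "eadae" and "ihfij":
  Position 0: 'e' from first, 'i' from second => "ei"
  Position 1: 'a' from first, 'h' from second => "ah"
  Position 2: 'd' from first, 'f' from second => "df"
  Position 3: 'a' from first, 'i' from second => "ai"
  Position 4: 'e' from first, 'j' from second => "ej"
Result: eiahdfaiej

eiahdfaiej


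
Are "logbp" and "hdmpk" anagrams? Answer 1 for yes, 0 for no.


Strings: "logbp", "hdmpk"
Sorted first:  bglop
Sorted second: dhkmp
Differ at position 0: 'b' vs 'd' => not anagrams

0


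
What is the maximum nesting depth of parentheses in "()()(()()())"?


Input: "()()(()()())"
Tracking depth:
  Position 0 '(': depth becomes 1
  Position 1 ')': depth becomes 0
  Position 2 '(': depth becomes 1
  Position 3 ')': depth becomes 0
  Position 4 '(': depth becomes 1
  Position 5 '(': depth becomes 2
  Position 6 ')': depth becomes 1
  Position 7 '(': depth becomes 2
  Position 8 ')': depth becomes 1
  Position 9 '(': depth becomes 2
  Position 10 ')': depth becomes 1
  Position 11 ')': depth becomes 0
Maximum depth reached: 2

2


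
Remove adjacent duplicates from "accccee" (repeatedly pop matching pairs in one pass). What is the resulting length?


Input: accccee
Stack-based adjacent duplicate removal:
  Read 'a': push. Stack: a
  Read 'c': push. Stack: ac
  Read 'c': matches stack top 'c' => pop. Stack: a
  Read 'c': push. Stack: ac
  Read 'c': matches stack top 'c' => pop. Stack: a
  Read 'e': push. Stack: ae
  Read 'e': matches stack top 'e' => pop. Stack: a
Final stack: "a" (length 1)

1


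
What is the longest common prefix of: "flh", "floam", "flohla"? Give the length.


Words: flh, floam, flohla
  Position 0: all 'f' => match
  Position 1: all 'l' => match
  Position 2: ('h', 'o', 'o') => mismatch, stop
LCP = "fl" (length 2)

2


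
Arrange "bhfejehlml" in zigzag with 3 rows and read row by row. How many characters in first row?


Zigzag "bhfejehlml" into 3 rows:
Placing characters:
  'b' => row 0
  'h' => row 1
  'f' => row 2
  'e' => row 1
  'j' => row 0
  'e' => row 1
  'h' => row 2
  'l' => row 1
  'm' => row 0
  'l' => row 1
Rows:
  Row 0: "bjm"
  Row 1: "heell"
  Row 2: "fh"
First row length: 3

3


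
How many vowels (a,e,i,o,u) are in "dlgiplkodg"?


Input: dlgiplkodg
Checking each character:
  'd' at position 0: consonant
  'l' at position 1: consonant
  'g' at position 2: consonant
  'i' at position 3: vowel (running total: 1)
  'p' at position 4: consonant
  'l' at position 5: consonant
  'k' at position 6: consonant
  'o' at position 7: vowel (running total: 2)
  'd' at position 8: consonant
  'g' at position 9: consonant
Total vowels: 2

2


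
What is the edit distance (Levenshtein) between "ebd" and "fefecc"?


Computing edit distance: "ebd" -> "fefecc"
DP table:
           f    e    f    e    c    c
      0    1    2    3    4    5    6
  e   1    1    1    2    3    4    5
  b   2    2    2    2    3    4    5
  d   3    3    3    3    3    4    5
Edit distance = dp[3][6] = 5

5


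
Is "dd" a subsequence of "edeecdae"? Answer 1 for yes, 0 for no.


Check if "dd" is a subsequence of "edeecdae"
Greedy scan:
  Position 0 ('e'): no match needed
  Position 1 ('d'): matches sub[0] = 'd'
  Position 2 ('e'): no match needed
  Position 3 ('e'): no match needed
  Position 4 ('c'): no match needed
  Position 5 ('d'): matches sub[1] = 'd'
  Position 6 ('a'): no match needed
  Position 7 ('e'): no match needed
All 2 characters matched => is a subsequence

1


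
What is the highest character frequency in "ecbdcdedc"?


Input: ecbdcdedc
Character counts:
  'b': 1
  'c': 3
  'd': 3
  'e': 2
Maximum frequency: 3

3


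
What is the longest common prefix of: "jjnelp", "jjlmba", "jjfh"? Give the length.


Words: jjnelp, jjlmba, jjfh
  Position 0: all 'j' => match
  Position 1: all 'j' => match
  Position 2: ('n', 'l', 'f') => mismatch, stop
LCP = "jj" (length 2)

2


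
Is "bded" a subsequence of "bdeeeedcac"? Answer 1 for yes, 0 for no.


Check if "bded" is a subsequence of "bdeeeedcac"
Greedy scan:
  Position 0 ('b'): matches sub[0] = 'b'
  Position 1 ('d'): matches sub[1] = 'd'
  Position 2 ('e'): matches sub[2] = 'e'
  Position 3 ('e'): no match needed
  Position 4 ('e'): no match needed
  Position 5 ('e'): no match needed
  Position 6 ('d'): matches sub[3] = 'd'
  Position 7 ('c'): no match needed
  Position 8 ('a'): no match needed
  Position 9 ('c'): no match needed
All 4 characters matched => is a subsequence

1


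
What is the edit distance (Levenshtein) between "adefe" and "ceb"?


Computing edit distance: "adefe" -> "ceb"
DP table:
           c    e    b
      0    1    2    3
  a   1    1    2    3
  d   2    2    2    3
  e   3    3    2    3
  f   4    4    3    3
  e   5    5    4    4
Edit distance = dp[5][3] = 4

4


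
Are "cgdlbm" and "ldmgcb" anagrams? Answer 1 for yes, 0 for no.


Strings: "cgdlbm", "ldmgcb"
Sorted first:  bcdglm
Sorted second: bcdglm
Sorted forms match => anagrams

1


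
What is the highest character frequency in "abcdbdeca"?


Input: abcdbdeca
Character counts:
  'a': 2
  'b': 2
  'c': 2
  'd': 2
  'e': 1
Maximum frequency: 2

2


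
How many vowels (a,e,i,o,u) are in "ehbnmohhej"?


Input: ehbnmohhej
Checking each character:
  'e' at position 0: vowel (running total: 1)
  'h' at position 1: consonant
  'b' at position 2: consonant
  'n' at position 3: consonant
  'm' at position 4: consonant
  'o' at position 5: vowel (running total: 2)
  'h' at position 6: consonant
  'h' at position 7: consonant
  'e' at position 8: vowel (running total: 3)
  'j' at position 9: consonant
Total vowels: 3

3


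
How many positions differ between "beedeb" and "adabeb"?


Comparing "beedeb" and "adabeb" position by position:
  Position 0: 'b' vs 'a' => DIFFER
  Position 1: 'e' vs 'd' => DIFFER
  Position 2: 'e' vs 'a' => DIFFER
  Position 3: 'd' vs 'b' => DIFFER
  Position 4: 'e' vs 'e' => same
  Position 5: 'b' vs 'b' => same
Positions that differ: 4

4


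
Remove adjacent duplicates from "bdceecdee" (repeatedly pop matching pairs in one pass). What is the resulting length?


Input: bdceecdee
Stack-based adjacent duplicate removal:
  Read 'b': push. Stack: b
  Read 'd': push. Stack: bd
  Read 'c': push. Stack: bdc
  Read 'e': push. Stack: bdce
  Read 'e': matches stack top 'e' => pop. Stack: bdc
  Read 'c': matches stack top 'c' => pop. Stack: bd
  Read 'd': matches stack top 'd' => pop. Stack: b
  Read 'e': push. Stack: be
  Read 'e': matches stack top 'e' => pop. Stack: b
Final stack: "b" (length 1)

1


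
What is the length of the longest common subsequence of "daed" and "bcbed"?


LCS of "daed" and "bcbed"
DP table:
           b    c    b    e    d
      0    0    0    0    0    0
  d   0    0    0    0    0    1
  a   0    0    0    0    0    1
  e   0    0    0    0    1    1
  d   0    0    0    0    1    2
LCS length = dp[4][5] = 2

2


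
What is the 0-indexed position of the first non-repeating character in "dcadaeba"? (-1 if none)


Input: dcadaeba
Character frequencies:
  'a': 3
  'b': 1
  'c': 1
  'd': 2
  'e': 1
Scanning left to right for freq == 1:
  Position 0 ('d'): freq=2, skip
  Position 1 ('c'): unique! => answer = 1

1


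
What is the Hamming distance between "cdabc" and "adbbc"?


Comparing "cdabc" and "adbbc" position by position:
  Position 0: 'c' vs 'a' => differ
  Position 1: 'd' vs 'd' => same
  Position 2: 'a' vs 'b' => differ
  Position 3: 'b' vs 'b' => same
  Position 4: 'c' vs 'c' => same
Total differences (Hamming distance): 2

2


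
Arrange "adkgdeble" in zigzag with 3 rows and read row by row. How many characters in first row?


Zigzag "adkgdeble" into 3 rows:
Placing characters:
  'a' => row 0
  'd' => row 1
  'k' => row 2
  'g' => row 1
  'd' => row 0
  'e' => row 1
  'b' => row 2
  'l' => row 1
  'e' => row 0
Rows:
  Row 0: "ade"
  Row 1: "dgel"
  Row 2: "kb"
First row length: 3

3


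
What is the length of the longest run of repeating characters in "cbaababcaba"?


Input: "cbaababcaba"
Scanning for longest run:
  Position 1 ('b'): new char, reset run to 1
  Position 2 ('a'): new char, reset run to 1
  Position 3 ('a'): continues run of 'a', length=2
  Position 4 ('b'): new char, reset run to 1
  Position 5 ('a'): new char, reset run to 1
  Position 6 ('b'): new char, reset run to 1
  Position 7 ('c'): new char, reset run to 1
  Position 8 ('a'): new char, reset run to 1
  Position 9 ('b'): new char, reset run to 1
  Position 10 ('a'): new char, reset run to 1
Longest run: 'a' with length 2

2


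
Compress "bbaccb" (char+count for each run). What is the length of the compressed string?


Input: bbaccb
Runs:
  'b' x 2 => "b2"
  'a' x 1 => "a1"
  'c' x 2 => "c2"
  'b' x 1 => "b1"
Compressed: "b2a1c2b1"
Compressed length: 8

8


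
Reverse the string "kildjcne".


Input: kildjcne
Reading characters right to left:
  Position 7: 'e'
  Position 6: 'n'
  Position 5: 'c'
  Position 4: 'j'
  Position 3: 'd'
  Position 2: 'l'
  Position 1: 'i'
  Position 0: 'k'
Reversed: encjdlik

encjdlik


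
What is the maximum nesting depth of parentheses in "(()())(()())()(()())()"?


Input: "(()())(()())()(()())()"
Tracking depth:
  Position 0 '(': depth becomes 1
  Position 1 '(': depth becomes 2
  Position 2 ')': depth becomes 1
  Position 3 '(': depth becomes 2
  Position 4 ')': depth becomes 1
  Position 5 ')': depth becomes 0
  Position 6 '(': depth becomes 1
  Position 7 '(': depth becomes 2
  Position 8 ')': depth becomes 1
  Position 9 '(': depth becomes 2
  Position 10 ')': depth becomes 1
  Position 11 ')': depth becomes 0
  Position 12 '(': depth becomes 1
  Position 13 ')': depth becomes 0
  Position 14 '(': depth becomes 1
  Position 15 '(': depth becomes 2
  Position 16 ')': depth becomes 1
  Position 17 '(': depth becomes 2
  Position 18 ')': depth becomes 1
  Position 19 ')': depth becomes 0
  Position 20 '(': depth becomes 1
  Position 21 ')': depth becomes 0
Maximum depth reached: 2

2


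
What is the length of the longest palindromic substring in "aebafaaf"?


Input: "aebafaaf"
Checking substrings for palindromes:
  [4:8] "faaf" (len 4) => palindrome
  [3:6] "afa" (len 3) => palindrome
  [5:7] "aa" (len 2) => palindrome
Longest palindromic substring: "faaf" with length 4

4


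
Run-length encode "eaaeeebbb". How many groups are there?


Input: eaaeeebbb
Scanning for consecutive runs:
  Group 1: 'e' x 1 (positions 0-0)
  Group 2: 'a' x 2 (positions 1-2)
  Group 3: 'e' x 3 (positions 3-5)
  Group 4: 'b' x 3 (positions 6-8)
Total groups: 4

4


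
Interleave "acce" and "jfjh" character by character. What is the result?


Interleaving "acce" and "jfjh":
  Position 0: 'a' from first, 'j' from second => "aj"
  Position 1: 'c' from first, 'f' from second => "cf"
  Position 2: 'c' from first, 'j' from second => "cj"
  Position 3: 'e' from first, 'h' from second => "eh"
Result: ajcfcjeh

ajcfcjeh


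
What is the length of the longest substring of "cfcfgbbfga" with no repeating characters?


Input: "cfcfgbbfga"
Sliding window (track last position of each char):
  Position 0 ('c'): window [0,0] length 1 -- new best
  Position 1 ('f'): window [0,1] length 2 -- new best
  Position 2 ('c'): repeat (last at 0), move window start to 1
  Position 2 ('c'): window [1,2] length 2
  Position 3 ('f'): repeat (last at 1), move window start to 2
  Position 3 ('f'): window [2,3] length 2
  Position 4 ('g'): window [2,4] length 3 -- new best
  Position 5 ('b'): window [2,5] length 4 -- new best
  Position 6 ('b'): repeat (last at 5), move window start to 6
  Position 6 ('b'): window [6,6] length 1
  Position 7 ('f'): window [6,7] length 2
  Position 8 ('g'): window [6,8] length 3
  Position 9 ('a'): window [6,9] length 4
Longest substring with no repeats: "cfgb" with length 4

4


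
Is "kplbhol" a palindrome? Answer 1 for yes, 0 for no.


Input: kplbhol
Reversed: lohblpk
  Compare pos 0 ('k') with pos 6 ('l'): MISMATCH
  Compare pos 1 ('p') with pos 5 ('o'): MISMATCH
  Compare pos 2 ('l') with pos 4 ('h'): MISMATCH
Result: not a palindrome

0


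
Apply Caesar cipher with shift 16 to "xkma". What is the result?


Caesar cipher: shift "xkma" by 16
  'x' (pos 23) + 16 = pos 13 = 'n'
  'k' (pos 10) + 16 = pos 0 = 'a'
  'm' (pos 12) + 16 = pos 2 = 'c'
  'a' (pos 0) + 16 = pos 16 = 'q'
Result: nacq

nacq


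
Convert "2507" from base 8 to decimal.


Input: "2507" in base 8
Positional expansion:
  Digit '2' (value 2) x 8^3 = 1024
  Digit '5' (value 5) x 8^2 = 320
  Digit '0' (value 0) x 8^1 = 0
  Digit '7' (value 7) x 8^0 = 7
Sum = 1351

1351


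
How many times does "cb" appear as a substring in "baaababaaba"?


Searching for "cb" in "baaababaaba"
Scanning each position:
  Position 0: "ba" => no
  Position 1: "aa" => no
  Position 2: "aa" => no
  Position 3: "ab" => no
  Position 4: "ba" => no
  Position 5: "ab" => no
  Position 6: "ba" => no
  Position 7: "aa" => no
  Position 8: "ab" => no
  Position 9: "ba" => no
Total occurrences: 0

0


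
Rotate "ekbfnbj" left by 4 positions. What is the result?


Input: "ekbfnbj", rotate left by 4
First 4 characters: "ekbf"
Remaining characters: "nbj"
Concatenate remaining + first: "nbj" + "ekbf" = "nbjekbf"

nbjekbf


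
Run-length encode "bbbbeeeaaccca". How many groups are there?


Input: bbbbeeeaaccca
Scanning for consecutive runs:
  Group 1: 'b' x 4 (positions 0-3)
  Group 2: 'e' x 3 (positions 4-6)
  Group 3: 'a' x 2 (positions 7-8)
  Group 4: 'c' x 3 (positions 9-11)
  Group 5: 'a' x 1 (positions 12-12)
Total groups: 5

5


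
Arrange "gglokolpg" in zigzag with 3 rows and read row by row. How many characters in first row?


Zigzag "gglokolpg" into 3 rows:
Placing characters:
  'g' => row 0
  'g' => row 1
  'l' => row 2
  'o' => row 1
  'k' => row 0
  'o' => row 1
  'l' => row 2
  'p' => row 1
  'g' => row 0
Rows:
  Row 0: "gkg"
  Row 1: "goop"
  Row 2: "ll"
First row length: 3

3


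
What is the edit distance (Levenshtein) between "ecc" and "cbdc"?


Computing edit distance: "ecc" -> "cbdc"
DP table:
           c    b    d    c
      0    1    2    3    4
  e   1    1    2    3    4
  c   2    1    2    3    3
  c   3    2    2    3    3
Edit distance = dp[3][4] = 3

3


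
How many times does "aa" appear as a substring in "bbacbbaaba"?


Searching for "aa" in "bbacbbaaba"
Scanning each position:
  Position 0: "bb" => no
  Position 1: "ba" => no
  Position 2: "ac" => no
  Position 3: "cb" => no
  Position 4: "bb" => no
  Position 5: "ba" => no
  Position 6: "aa" => MATCH
  Position 7: "ab" => no
  Position 8: "ba" => no
Total occurrences: 1

1


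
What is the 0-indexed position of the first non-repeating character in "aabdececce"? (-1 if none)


Input: aabdececce
Character frequencies:
  'a': 2
  'b': 1
  'c': 3
  'd': 1
  'e': 3
Scanning left to right for freq == 1:
  Position 0 ('a'): freq=2, skip
  Position 1 ('a'): freq=2, skip
  Position 2 ('b'): unique! => answer = 2

2


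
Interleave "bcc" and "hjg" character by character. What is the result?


Interleaving "bcc" and "hjg":
  Position 0: 'b' from first, 'h' from second => "bh"
  Position 1: 'c' from first, 'j' from second => "cj"
  Position 2: 'c' from first, 'g' from second => "cg"
Result: bhcjcg

bhcjcg


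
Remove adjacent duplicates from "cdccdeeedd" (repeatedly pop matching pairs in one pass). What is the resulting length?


Input: cdccdeeedd
Stack-based adjacent duplicate removal:
  Read 'c': push. Stack: c
  Read 'd': push. Stack: cd
  Read 'c': push. Stack: cdc
  Read 'c': matches stack top 'c' => pop. Stack: cd
  Read 'd': matches stack top 'd' => pop. Stack: c
  Read 'e': push. Stack: ce
  Read 'e': matches stack top 'e' => pop. Stack: c
  Read 'e': push. Stack: ce
  Read 'd': push. Stack: ced
  Read 'd': matches stack top 'd' => pop. Stack: ce
Final stack: "ce" (length 2)

2


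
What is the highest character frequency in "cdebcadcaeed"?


Input: cdebcadcaeed
Character counts:
  'a': 2
  'b': 1
  'c': 3
  'd': 3
  'e': 3
Maximum frequency: 3

3


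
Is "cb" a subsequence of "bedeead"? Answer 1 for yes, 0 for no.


Check if "cb" is a subsequence of "bedeead"
Greedy scan:
  Position 0 ('b'): no match needed
  Position 1 ('e'): no match needed
  Position 2 ('d'): no match needed
  Position 3 ('e'): no match needed
  Position 4 ('e'): no match needed
  Position 5 ('a'): no match needed
  Position 6 ('d'): no match needed
Only matched 0/2 characters => not a subsequence

0


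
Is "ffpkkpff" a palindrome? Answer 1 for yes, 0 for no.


Input: ffpkkpff
Reversed: ffpkkpff
  Compare pos 0 ('f') with pos 7 ('f'): match
  Compare pos 1 ('f') with pos 6 ('f'): match
  Compare pos 2 ('p') with pos 5 ('p'): match
  Compare pos 3 ('k') with pos 4 ('k'): match
Result: palindrome

1


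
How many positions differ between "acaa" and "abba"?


Comparing "acaa" and "abba" position by position:
  Position 0: 'a' vs 'a' => same
  Position 1: 'c' vs 'b' => DIFFER
  Position 2: 'a' vs 'b' => DIFFER
  Position 3: 'a' vs 'a' => same
Positions that differ: 2

2


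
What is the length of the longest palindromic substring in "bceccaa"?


Input: "bceccaa"
Checking substrings for palindromes:
  [1:4] "cec" (len 3) => palindrome
  [3:5] "cc" (len 2) => palindrome
  [5:7] "aa" (len 2) => palindrome
Longest palindromic substring: "cec" with length 3

3


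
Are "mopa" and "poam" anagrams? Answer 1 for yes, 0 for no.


Strings: "mopa", "poam"
Sorted first:  amop
Sorted second: amop
Sorted forms match => anagrams

1


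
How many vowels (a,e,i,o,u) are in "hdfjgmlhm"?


Input: hdfjgmlhm
Checking each character:
  'h' at position 0: consonant
  'd' at position 1: consonant
  'f' at position 2: consonant
  'j' at position 3: consonant
  'g' at position 4: consonant
  'm' at position 5: consonant
  'l' at position 6: consonant
  'h' at position 7: consonant
  'm' at position 8: consonant
Total vowels: 0

0


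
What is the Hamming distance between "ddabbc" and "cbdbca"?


Comparing "ddabbc" and "cbdbca" position by position:
  Position 0: 'd' vs 'c' => differ
  Position 1: 'd' vs 'b' => differ
  Position 2: 'a' vs 'd' => differ
  Position 3: 'b' vs 'b' => same
  Position 4: 'b' vs 'c' => differ
  Position 5: 'c' vs 'a' => differ
Total differences (Hamming distance): 5

5


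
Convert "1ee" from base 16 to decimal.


Input: "1ee" in base 16
Positional expansion:
  Digit '1' (value 1) x 16^2 = 256
  Digit 'e' (value 14) x 16^1 = 224
  Digit 'e' (value 14) x 16^0 = 14
Sum = 494

494


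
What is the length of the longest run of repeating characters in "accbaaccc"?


Input: "accbaaccc"
Scanning for longest run:
  Position 1 ('c'): new char, reset run to 1
  Position 2 ('c'): continues run of 'c', length=2
  Position 3 ('b'): new char, reset run to 1
  Position 4 ('a'): new char, reset run to 1
  Position 5 ('a'): continues run of 'a', length=2
  Position 6 ('c'): new char, reset run to 1
  Position 7 ('c'): continues run of 'c', length=2
  Position 8 ('c'): continues run of 'c', length=3
Longest run: 'c' with length 3

3


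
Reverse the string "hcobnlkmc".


Input: hcobnlkmc
Reading characters right to left:
  Position 8: 'c'
  Position 7: 'm'
  Position 6: 'k'
  Position 5: 'l'
  Position 4: 'n'
  Position 3: 'b'
  Position 2: 'o'
  Position 1: 'c'
  Position 0: 'h'
Reversed: cmklnboch

cmklnboch


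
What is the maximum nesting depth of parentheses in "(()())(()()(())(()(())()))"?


Input: "(()())(()()(())(()(())()))"
Tracking depth:
  Position 0 '(': depth becomes 1
  Position 1 '(': depth becomes 2
  Position 2 ')': depth becomes 1
  Position 3 '(': depth becomes 2
  Position 4 ')': depth becomes 1
  Position 5 ')': depth becomes 0
  Position 6 '(': depth becomes 1
  Position 7 '(': depth becomes 2
  Position 8 ')': depth becomes 1
  Position 9 '(': depth becomes 2
  Position 10 ')': depth becomes 1
  Position 11 '(': depth becomes 2
  Position 12 '(': depth becomes 3
  Position 13 ')': depth becomes 2
  Position 14 ')': depth becomes 1
  Position 15 '(': depth becomes 2
  Position 16 '(': depth becomes 3
  Position 17 ')': depth becomes 2
  Position 18 '(': depth becomes 3
  Position 19 '(': depth becomes 4
  Position 20 ')': depth becomes 3
  Position 21 ')': depth becomes 2
  Position 22 '(': depth becomes 3
  Position 23 ')': depth becomes 2
  Position 24 ')': depth becomes 1
  Position 25 ')': depth becomes 0
Maximum depth reached: 4

4


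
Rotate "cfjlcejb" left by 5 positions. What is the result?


Input: "cfjlcejb", rotate left by 5
First 5 characters: "cfjlc"
Remaining characters: "ejb"
Concatenate remaining + first: "ejb" + "cfjlc" = "ejbcfjlc"

ejbcfjlc


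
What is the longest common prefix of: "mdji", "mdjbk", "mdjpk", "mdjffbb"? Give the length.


Words: mdji, mdjbk, mdjpk, mdjffbb
  Position 0: all 'm' => match
  Position 1: all 'd' => match
  Position 2: all 'j' => match
  Position 3: ('i', 'b', 'p', 'f') => mismatch, stop
LCP = "mdj" (length 3)

3


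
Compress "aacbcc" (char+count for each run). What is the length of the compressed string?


Input: aacbcc
Runs:
  'a' x 2 => "a2"
  'c' x 1 => "c1"
  'b' x 1 => "b1"
  'c' x 2 => "c2"
Compressed: "a2c1b1c2"
Compressed length: 8

8


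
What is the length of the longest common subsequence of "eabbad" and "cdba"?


LCS of "eabbad" and "cdba"
DP table:
           c    d    b    a
      0    0    0    0    0
  e   0    0    0    0    0
  a   0    0    0    0    1
  b   0    0    0    1    1
  b   0    0    0    1    1
  a   0    0    0    1    2
  d   0    0    1    1    2
LCS length = dp[6][4] = 2

2


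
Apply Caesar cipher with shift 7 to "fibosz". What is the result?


Caesar cipher: shift "fibosz" by 7
  'f' (pos 5) + 7 = pos 12 = 'm'
  'i' (pos 8) + 7 = pos 15 = 'p'
  'b' (pos 1) + 7 = pos 8 = 'i'
  'o' (pos 14) + 7 = pos 21 = 'v'
  's' (pos 18) + 7 = pos 25 = 'z'
  'z' (pos 25) + 7 = pos 6 = 'g'
Result: mpivzg

mpivzg


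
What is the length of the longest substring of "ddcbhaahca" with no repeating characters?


Input: "ddcbhaahca"
Sliding window (track last position of each char):
  Position 0 ('d'): window [0,0] length 1 -- new best
  Position 1 ('d'): repeat (last at 0), move window start to 1
  Position 1 ('d'): window [1,1] length 1
  Position 2 ('c'): window [1,2] length 2 -- new best
  Position 3 ('b'): window [1,3] length 3 -- new best
  Position 4 ('h'): window [1,4] length 4 -- new best
  Position 5 ('a'): window [1,5] length 5 -- new best
  Position 6 ('a'): repeat (last at 5), move window start to 6
  Position 6 ('a'): window [6,6] length 1
  Position 7 ('h'): window [6,7] length 2
  Position 8 ('c'): window [6,8] length 3
  Position 9 ('a'): repeat (last at 6), move window start to 7
  Position 9 ('a'): window [7,9] length 3
Longest substring with no repeats: "dcbha" with length 5

5


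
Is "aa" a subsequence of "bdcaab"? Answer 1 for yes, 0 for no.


Check if "aa" is a subsequence of "bdcaab"
Greedy scan:
  Position 0 ('b'): no match needed
  Position 1 ('d'): no match needed
  Position 2 ('c'): no match needed
  Position 3 ('a'): matches sub[0] = 'a'
  Position 4 ('a'): matches sub[1] = 'a'
  Position 5 ('b'): no match needed
All 2 characters matched => is a subsequence

1


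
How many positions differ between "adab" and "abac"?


Comparing "adab" and "abac" position by position:
  Position 0: 'a' vs 'a' => same
  Position 1: 'd' vs 'b' => DIFFER
  Position 2: 'a' vs 'a' => same
  Position 3: 'b' vs 'c' => DIFFER
Positions that differ: 2

2


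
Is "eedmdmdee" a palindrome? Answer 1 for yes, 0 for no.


Input: eedmdmdee
Reversed: eedmdmdee
  Compare pos 0 ('e') with pos 8 ('e'): match
  Compare pos 1 ('e') with pos 7 ('e'): match
  Compare pos 2 ('d') with pos 6 ('d'): match
  Compare pos 3 ('m') with pos 5 ('m'): match
Result: palindrome

1


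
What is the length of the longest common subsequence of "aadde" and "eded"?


LCS of "aadde" and "eded"
DP table:
           e    d    e    d
      0    0    0    0    0
  a   0    0    0    0    0
  a   0    0    0    0    0
  d   0    0    1    1    1
  d   0    0    1    1    2
  e   0    1    1    2    2
LCS length = dp[5][4] = 2

2


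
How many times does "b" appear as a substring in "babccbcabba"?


Searching for "b" in "babccbcabba"
Scanning each position:
  Position 0: "b" => MATCH
  Position 1: "a" => no
  Position 2: "b" => MATCH
  Position 3: "c" => no
  Position 4: "c" => no
  Position 5: "b" => MATCH
  Position 6: "c" => no
  Position 7: "a" => no
  Position 8: "b" => MATCH
  Position 9: "b" => MATCH
  Position 10: "a" => no
Total occurrences: 5

5


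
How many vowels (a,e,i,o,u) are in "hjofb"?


Input: hjofb
Checking each character:
  'h' at position 0: consonant
  'j' at position 1: consonant
  'o' at position 2: vowel (running total: 1)
  'f' at position 3: consonant
  'b' at position 4: consonant
Total vowels: 1

1


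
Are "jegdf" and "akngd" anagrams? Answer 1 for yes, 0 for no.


Strings: "jegdf", "akngd"
Sorted first:  defgj
Sorted second: adgkn
Differ at position 0: 'd' vs 'a' => not anagrams

0


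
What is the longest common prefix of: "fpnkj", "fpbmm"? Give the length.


Words: fpnkj, fpbmm
  Position 0: all 'f' => match
  Position 1: all 'p' => match
  Position 2: ('n', 'b') => mismatch, stop
LCP = "fp" (length 2)

2


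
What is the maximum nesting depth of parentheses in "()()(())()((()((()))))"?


Input: "()()(())()((()((()))))"
Tracking depth:
  Position 0 '(': depth becomes 1
  Position 1 ')': depth becomes 0
  Position 2 '(': depth becomes 1
  Position 3 ')': depth becomes 0
  Position 4 '(': depth becomes 1
  Position 5 '(': depth becomes 2
  Position 6 ')': depth becomes 1
  Position 7 ')': depth becomes 0
  Position 8 '(': depth becomes 1
  Position 9 ')': depth becomes 0
  Position 10 '(': depth becomes 1
  Position 11 '(': depth becomes 2
  Position 12 '(': depth becomes 3
  Position 13 ')': depth becomes 2
  Position 14 '(': depth becomes 3
  Position 15 '(': depth becomes 4
  Position 16 '(': depth becomes 5
  Position 17 ')': depth becomes 4
  Position 18 ')': depth becomes 3
  Position 19 ')': depth becomes 2
  Position 20 ')': depth becomes 1
  Position 21 ')': depth becomes 0
Maximum depth reached: 5

5


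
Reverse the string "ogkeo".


Input: ogkeo
Reading characters right to left:
  Position 4: 'o'
  Position 3: 'e'
  Position 2: 'k'
  Position 1: 'g'
  Position 0: 'o'
Reversed: oekgo

oekgo


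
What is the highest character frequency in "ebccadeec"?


Input: ebccadeec
Character counts:
  'a': 1
  'b': 1
  'c': 3
  'd': 1
  'e': 3
Maximum frequency: 3

3


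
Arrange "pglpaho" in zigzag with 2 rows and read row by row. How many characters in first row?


Zigzag "pglpaho" into 2 rows:
Placing characters:
  'p' => row 0
  'g' => row 1
  'l' => row 0
  'p' => row 1
  'a' => row 0
  'h' => row 1
  'o' => row 0
Rows:
  Row 0: "plao"
  Row 1: "gph"
First row length: 4

4


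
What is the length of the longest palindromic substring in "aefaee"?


Input: "aefaee"
Checking substrings for palindromes:
  [4:6] "ee" (len 2) => palindrome
Longest palindromic substring: "ee" with length 2

2


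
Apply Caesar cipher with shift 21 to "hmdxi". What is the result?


Caesar cipher: shift "hmdxi" by 21
  'h' (pos 7) + 21 = pos 2 = 'c'
  'm' (pos 12) + 21 = pos 7 = 'h'
  'd' (pos 3) + 21 = pos 24 = 'y'
  'x' (pos 23) + 21 = pos 18 = 's'
  'i' (pos 8) + 21 = pos 3 = 'd'
Result: chysd

chysd


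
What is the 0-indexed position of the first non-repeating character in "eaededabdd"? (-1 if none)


Input: eaededabdd
Character frequencies:
  'a': 2
  'b': 1
  'd': 4
  'e': 3
Scanning left to right for freq == 1:
  Position 0 ('e'): freq=3, skip
  Position 1 ('a'): freq=2, skip
  Position 2 ('e'): freq=3, skip
  Position 3 ('d'): freq=4, skip
  Position 4 ('e'): freq=3, skip
  Position 5 ('d'): freq=4, skip
  Position 6 ('a'): freq=2, skip
  Position 7 ('b'): unique! => answer = 7

7


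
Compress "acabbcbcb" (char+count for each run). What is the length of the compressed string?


Input: acabbcbcb
Runs:
  'a' x 1 => "a1"
  'c' x 1 => "c1"
  'a' x 1 => "a1"
  'b' x 2 => "b2"
  'c' x 1 => "c1"
  'b' x 1 => "b1"
  'c' x 1 => "c1"
  'b' x 1 => "b1"
Compressed: "a1c1a1b2c1b1c1b1"
Compressed length: 16

16


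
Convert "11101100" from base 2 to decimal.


Input: "11101100" in base 2
Positional expansion:
  Digit '1' (value 1) x 2^7 = 128
  Digit '1' (value 1) x 2^6 = 64
  Digit '1' (value 1) x 2^5 = 32
  Digit '0' (value 0) x 2^4 = 0
  Digit '1' (value 1) x 2^3 = 8
  Digit '1' (value 1) x 2^2 = 4
  Digit '0' (value 0) x 2^1 = 0
  Digit '0' (value 0) x 2^0 = 0
Sum = 236

236


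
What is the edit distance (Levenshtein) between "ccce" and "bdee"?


Computing edit distance: "ccce" -> "bdee"
DP table:
           b    d    e    e
      0    1    2    3    4
  c   1    1    2    3    4
  c   2    2    2    3    4
  c   3    3    3    3    4
  e   4    4    4    3    3
Edit distance = dp[4][4] = 3

3


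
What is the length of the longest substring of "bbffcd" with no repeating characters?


Input: "bbffcd"
Sliding window (track last position of each char):
  Position 0 ('b'): window [0,0] length 1 -- new best
  Position 1 ('b'): repeat (last at 0), move window start to 1
  Position 1 ('b'): window [1,1] length 1
  Position 2 ('f'): window [1,2] length 2 -- new best
  Position 3 ('f'): repeat (last at 2), move window start to 3
  Position 3 ('f'): window [3,3] length 1
  Position 4 ('c'): window [3,4] length 2
  Position 5 ('d'): window [3,5] length 3 -- new best
Longest substring with no repeats: "fcd" with length 3

3


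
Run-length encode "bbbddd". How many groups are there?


Input: bbbddd
Scanning for consecutive runs:
  Group 1: 'b' x 3 (positions 0-2)
  Group 2: 'd' x 3 (positions 3-5)
Total groups: 2

2


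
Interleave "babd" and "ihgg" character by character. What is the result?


Interleaving "babd" and "ihgg":
  Position 0: 'b' from first, 'i' from second => "bi"
  Position 1: 'a' from first, 'h' from second => "ah"
  Position 2: 'b' from first, 'g' from second => "bg"
  Position 3: 'd' from first, 'g' from second => "dg"
Result: biahbgdg

biahbgdg


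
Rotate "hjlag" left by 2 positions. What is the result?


Input: "hjlag", rotate left by 2
First 2 characters: "hj"
Remaining characters: "lag"
Concatenate remaining + first: "lag" + "hj" = "laghj"

laghj


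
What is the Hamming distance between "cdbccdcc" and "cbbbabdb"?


Comparing "cdbccdcc" and "cbbbabdb" position by position:
  Position 0: 'c' vs 'c' => same
  Position 1: 'd' vs 'b' => differ
  Position 2: 'b' vs 'b' => same
  Position 3: 'c' vs 'b' => differ
  Position 4: 'c' vs 'a' => differ
  Position 5: 'd' vs 'b' => differ
  Position 6: 'c' vs 'd' => differ
  Position 7: 'c' vs 'b' => differ
Total differences (Hamming distance): 6

6


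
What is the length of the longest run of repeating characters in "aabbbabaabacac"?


Input: "aabbbabaabacac"
Scanning for longest run:
  Position 1 ('a'): continues run of 'a', length=2
  Position 2 ('b'): new char, reset run to 1
  Position 3 ('b'): continues run of 'b', length=2
  Position 4 ('b'): continues run of 'b', length=3
  Position 5 ('a'): new char, reset run to 1
  Position 6 ('b'): new char, reset run to 1
  Position 7 ('a'): new char, reset run to 1
  Position 8 ('a'): continues run of 'a', length=2
  Position 9 ('b'): new char, reset run to 1
  Position 10 ('a'): new char, reset run to 1
  Position 11 ('c'): new char, reset run to 1
  Position 12 ('a'): new char, reset run to 1
  Position 13 ('c'): new char, reset run to 1
Longest run: 'b' with length 3

3


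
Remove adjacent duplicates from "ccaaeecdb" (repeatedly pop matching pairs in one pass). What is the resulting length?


Input: ccaaeecdb
Stack-based adjacent duplicate removal:
  Read 'c': push. Stack: c
  Read 'c': matches stack top 'c' => pop. Stack: (empty)
  Read 'a': push. Stack: a
  Read 'a': matches stack top 'a' => pop. Stack: (empty)
  Read 'e': push. Stack: e
  Read 'e': matches stack top 'e' => pop. Stack: (empty)
  Read 'c': push. Stack: c
  Read 'd': push. Stack: cd
  Read 'b': push. Stack: cdb
Final stack: "cdb" (length 3)

3


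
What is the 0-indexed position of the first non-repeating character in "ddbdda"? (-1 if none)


Input: ddbdda
Character frequencies:
  'a': 1
  'b': 1
  'd': 4
Scanning left to right for freq == 1:
  Position 0 ('d'): freq=4, skip
  Position 1 ('d'): freq=4, skip
  Position 2 ('b'): unique! => answer = 2

2


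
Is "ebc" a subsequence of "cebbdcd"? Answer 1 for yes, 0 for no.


Check if "ebc" is a subsequence of "cebbdcd"
Greedy scan:
  Position 0 ('c'): no match needed
  Position 1 ('e'): matches sub[0] = 'e'
  Position 2 ('b'): matches sub[1] = 'b'
  Position 3 ('b'): no match needed
  Position 4 ('d'): no match needed
  Position 5 ('c'): matches sub[2] = 'c'
  Position 6 ('d'): no match needed
All 3 characters matched => is a subsequence

1


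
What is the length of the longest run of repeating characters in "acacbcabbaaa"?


Input: "acacbcabbaaa"
Scanning for longest run:
  Position 1 ('c'): new char, reset run to 1
  Position 2 ('a'): new char, reset run to 1
  Position 3 ('c'): new char, reset run to 1
  Position 4 ('b'): new char, reset run to 1
  Position 5 ('c'): new char, reset run to 1
  Position 6 ('a'): new char, reset run to 1
  Position 7 ('b'): new char, reset run to 1
  Position 8 ('b'): continues run of 'b', length=2
  Position 9 ('a'): new char, reset run to 1
  Position 10 ('a'): continues run of 'a', length=2
  Position 11 ('a'): continues run of 'a', length=3
Longest run: 'a' with length 3

3


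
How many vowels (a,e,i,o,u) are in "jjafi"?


Input: jjafi
Checking each character:
  'j' at position 0: consonant
  'j' at position 1: consonant
  'a' at position 2: vowel (running total: 1)
  'f' at position 3: consonant
  'i' at position 4: vowel (running total: 2)
Total vowels: 2

2


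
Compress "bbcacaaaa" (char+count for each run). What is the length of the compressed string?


Input: bbcacaaaa
Runs:
  'b' x 2 => "b2"
  'c' x 1 => "c1"
  'a' x 1 => "a1"
  'c' x 1 => "c1"
  'a' x 4 => "a4"
Compressed: "b2c1a1c1a4"
Compressed length: 10

10


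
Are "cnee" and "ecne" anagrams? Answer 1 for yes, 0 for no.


Strings: "cnee", "ecne"
Sorted first:  ceen
Sorted second: ceen
Sorted forms match => anagrams

1


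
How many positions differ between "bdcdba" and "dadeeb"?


Comparing "bdcdba" and "dadeeb" position by position:
  Position 0: 'b' vs 'd' => DIFFER
  Position 1: 'd' vs 'a' => DIFFER
  Position 2: 'c' vs 'd' => DIFFER
  Position 3: 'd' vs 'e' => DIFFER
  Position 4: 'b' vs 'e' => DIFFER
  Position 5: 'a' vs 'b' => DIFFER
Positions that differ: 6

6
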